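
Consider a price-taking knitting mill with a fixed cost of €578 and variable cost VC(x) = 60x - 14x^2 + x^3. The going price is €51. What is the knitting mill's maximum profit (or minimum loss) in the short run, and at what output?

AVC = 60 - 14x + x^2 has its minimum €11 at x = 7; price €51 clears that bar, so the firm operates.
With MC = 60 - 28x + 3x^2, P = MC on the upward-sloping part at x* = 9.
TR = 51·9 = 459. TC = 578 + 135 = 713. Profit = 459 − 713 = -€254.
Shutting down would mean losing the fixed cost of €578, so operating at a loss of €254 is better by €324.

Profit = -€254 at x = 9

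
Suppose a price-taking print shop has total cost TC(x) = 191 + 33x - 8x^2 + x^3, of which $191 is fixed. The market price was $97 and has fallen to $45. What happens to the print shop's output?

AVC = 33 - 8x + x^2, minimized at x = 4 where min AVC = $17. MC = 33 - 16x + 3x^2.
At P = $97 ≥ min AVC, set P = MC on the rising branch: x = 8.
At P = $45 ≥ min AVC, set P = MC: x = 6. The firm stays open but cuts output.

Output falls from 8 to 6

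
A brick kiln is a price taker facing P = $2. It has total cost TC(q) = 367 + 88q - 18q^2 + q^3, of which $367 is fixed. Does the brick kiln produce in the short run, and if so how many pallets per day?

Strip out fixed cost: VC = 88q - 18q^2 + q^3. Then AVC = 88 - 18q + q^2 and MC = 88 - 36q + 3q^2.
AVC is minimized where dAVC/dq = -18 + 2q = 0, at q = 9; min AVC = 88 - 18·9 + 9^2 = $7.
Since P = $2 < min AVC = $7, price fails to cover variable cost at any output.
Best response: produce nothing and absorb the $367 fixed cost.

Shut down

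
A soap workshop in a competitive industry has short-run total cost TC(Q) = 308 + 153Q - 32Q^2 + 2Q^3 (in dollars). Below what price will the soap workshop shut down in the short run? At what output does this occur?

$25 per unit, at Q = 8

Short-run supply begins at min AVC. From VC = 153Q - 32Q^2 + 2Q^3, AVC = 153 - 32Q + 2Q^2.
dAVC/dQ = -32 + 4Q = 0 gives Q = 8. min AVC = 153 - 32·8 + 2·8^2 = 25.
So the shutdown price is $25.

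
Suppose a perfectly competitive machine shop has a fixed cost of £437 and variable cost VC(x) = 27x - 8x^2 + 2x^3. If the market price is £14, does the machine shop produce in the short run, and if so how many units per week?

Shut down

Strip out fixed cost: VC = 27x - 8x^2 + 2x^3. Then AVC = 27 - 8x + 2x^2 and MC = 27 - 16x + 6x^2.
The AVC parabola has its vertex at x = 8/4 = 2, where AVC = 27 - 8·2 + 2·2^2 = £19.
Since P = £14 < min AVC = £19, price fails to cover variable cost at any output.
The firm minimizes its loss by shutting down and losing only its fixed cost of £437.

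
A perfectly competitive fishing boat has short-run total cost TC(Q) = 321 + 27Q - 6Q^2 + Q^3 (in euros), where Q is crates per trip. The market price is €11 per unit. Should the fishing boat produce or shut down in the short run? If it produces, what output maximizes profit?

Shut down

Strip out fixed cost: VC = 27Q - 6Q^2 + Q^3. Then AVC = 27 - 6Q + Q^2 and MC = 27 - 12Q + 3Q^2.
The AVC parabola has its vertex at Q = 6/2 = 3, where AVC = 27 - 6·3 + 3^2 = €18.
P = €11 lies below min AVC = €18; no output level covers variable cost.
Shutting down limits the loss to fixed cost, €321.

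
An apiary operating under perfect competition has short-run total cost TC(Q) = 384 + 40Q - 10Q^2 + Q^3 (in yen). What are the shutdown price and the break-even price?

Shutdown price = ¥15; break-even price = ¥72

Shutdown price = min AVC. AVC = 40 - 10Q + Q^2, with vertex at Q = 5 and minimum ¥15.
ATC = 384/Q + 40 - 10Q + Q^2. Setting dATC/dQ = −384/Q^2 − 10 + 2Q = 0 gives Q = 8 (since 2·8^3 − 10·8^2 = 384).
min ATC = 384/8 + 40 − 10·8 + 8^2 = ¥72. That is the break-even price.
Between these two prices the firm operates at a loss; above ¥72 it earns a profit.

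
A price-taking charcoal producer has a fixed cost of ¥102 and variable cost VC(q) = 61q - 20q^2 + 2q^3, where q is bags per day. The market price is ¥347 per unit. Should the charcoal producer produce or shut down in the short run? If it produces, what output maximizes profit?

Variable cost is VC = 61q - 20q^2 + 2q^3, so AVC = VC/q = 61 - 20q + 2q^2 and MC = dTC/dq = 61 - 40q + 6q^2.
The AVC parabola has its vertex at q = 20/4 = 5, where AVC = 61 - 20·5 + 2·5^2 = ¥11.
Since P = ¥347 ≥ min AVC = ¥11, price covers variable cost and the firm should produce.
Set P = MC: 347 = 61 - 40q + 6q^2 → -286 - 40q + 6q^2 = 0. The roots are q = -13/3 and q = 11; the profit-maximizing output is on the rising part of MC, so q* = 11.
Check: AVC at q = 11 is ¥83 ≤ P, so revenue covers variable cost.
Profit = P·q − TC = 347·11 − 1015 = ¥2802.

Produce at q = 11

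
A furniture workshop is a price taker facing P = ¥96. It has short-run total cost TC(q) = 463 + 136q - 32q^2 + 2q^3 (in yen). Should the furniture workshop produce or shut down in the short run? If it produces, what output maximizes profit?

From TC, MC = TC'(q) = 136 - 64q + 6q^2 and AVC = VC/q = 136 - 32q + 2q^2.
The AVC parabola has its vertex at q = 32/4 = 8, where AVC = 136 - 32·8 + 2·8^2 = ¥8.
Since P = ¥96 ≥ min AVC = ¥8, price covers variable cost and the firm should produce.
P = MC gives 40 - 64q + 6q^2 = 0, with roots 2/3 and 10. Take the larger (rising MC): q* = 10.
Check: AVC at q = 10 is ¥16 ≤ P, so revenue covers variable cost.
Profit = P·q − TC = 96·10 − 623 = ¥337.

Produce at q = 10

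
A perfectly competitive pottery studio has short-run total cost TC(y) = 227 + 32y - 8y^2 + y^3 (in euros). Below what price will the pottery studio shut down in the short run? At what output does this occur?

€16 per unit, at y = 4

Short-run supply begins at min AVC. From VC = 32y - 8y^2 + y^3, AVC = 32 - 8y + y^2.
At the minimum of AVC, MC = AVC. MC = 32 - 16y + 3y^2; setting MC = AVC gives 2y^2 - 8y = 0, so y = 4. min AVC = 16.
The firm shuts down for any P below €16.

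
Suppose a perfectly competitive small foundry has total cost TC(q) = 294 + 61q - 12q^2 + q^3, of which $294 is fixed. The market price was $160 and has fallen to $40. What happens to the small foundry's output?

MC = 61 - 24q + 3q^2; the shutdown threshold is min AVC = $25 (at q = 6).
At P = $160 ≥ min AVC, set P = MC on the rising branch: q = 11.
At P = $40 ≥ min AVC, set P = MC: q = 7. The firm stays open but cuts output.

Output falls from 11 to 7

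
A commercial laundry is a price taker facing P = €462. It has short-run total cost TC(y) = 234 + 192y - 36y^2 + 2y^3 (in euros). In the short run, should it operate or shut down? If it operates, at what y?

Produce at y = 15

From TC, MC = TC'(y) = 192 - 72y + 6y^2 and AVC = VC/y = 192 - 36y + 2y^2.
AVC is minimized where dAVC/dy = -36 + 4y = 0, at y = 9; min AVC = 192 - 36·9 + 2·9^2 = €30.
P = €462 exceeds min AVC = €30, so the firm stays open.
P = MC gives -270 - 72y + 6y^2 = 0, with roots -3 and 15. Take the larger (rising MC): y* = 15.
Check: AVC at y = 15 is €102 ≤ P, so revenue covers variable cost.
Profit = P·y − TC = 462·15 − 1764 = €5166.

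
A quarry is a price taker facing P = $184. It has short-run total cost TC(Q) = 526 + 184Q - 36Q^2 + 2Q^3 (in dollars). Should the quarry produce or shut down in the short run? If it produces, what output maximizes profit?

Produce at Q = 12

Variable cost is VC = 184Q - 36Q^2 + 2Q^3, so AVC = VC/Q = 184 - 36Q + 2Q^2 and MC = dTC/dQ = 184 - 72Q + 6Q^2.
The AVC parabola has its vertex at Q = 36/4 = 9, where AVC = 184 - 36·9 + 2·9^2 = $22.
Since P = $184 ≥ min AVC = $22, price covers variable cost and the firm should produce.
P = MC gives -72Q + 6Q^2 = 0, with roots 0 and 12. Take the larger (rising MC): Q* = 12.
Check: AVC at Q = 12 is $40 ≤ P, so revenue covers variable cost.
Profit = P·Q − TC = 184·12 − 1006 = $1202.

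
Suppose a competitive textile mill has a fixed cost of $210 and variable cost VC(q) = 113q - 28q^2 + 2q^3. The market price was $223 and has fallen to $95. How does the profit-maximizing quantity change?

Output falls from 11 to 9

MC = 113 - 56q + 6q^2; the shutdown threshold is min AVC = $15 (at q = 7).
At P = $223 ≥ min AVC, set P = MC on the rising branch: q = 11.
At P = $95 ≥ min AVC, set P = MC: q = 9. The firm stays open but cuts output.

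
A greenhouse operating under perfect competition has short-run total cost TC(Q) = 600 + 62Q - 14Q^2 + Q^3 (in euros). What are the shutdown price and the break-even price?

Shutdown price = min AVC. AVC = 62 - 14Q + Q^2, with vertex at Q = 7 and minimum €13.
ATC = 600/Q + 62 - 14Q + Q^2. Setting dATC/dQ = −600/Q^2 − 14 + 2Q = 0 gives Q = 10 (since 2·10^3 − 14·10^2 = 600).
min ATC = 600/10 + 62 − 14·10 + 10^2 = €82. That is the break-even price.
For €13 ≤ P < €82 the firm produces at a loss; below €13 it shuts down.

Shutdown price = €13; break-even price = €82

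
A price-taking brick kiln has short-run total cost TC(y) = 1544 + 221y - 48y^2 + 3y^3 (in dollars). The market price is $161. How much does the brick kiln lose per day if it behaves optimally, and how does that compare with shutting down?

AVC = 221 - 48y + 3y^2 has its minimum $29 at y = 8; price $161 clears that bar, so the firm operates.
MC = 221 - 96y + 9y^2. Setting P = MC and taking the root on the rising branch gives y* = 10.
TR = 161·10 = 1610. TC = 1544 + 410 = 1954. Profit = 1610 − 1954 = -$344.
Shutting down would mean losing the fixed cost of $1544, so operating at a loss of $344 is better by $1200.

Profit = -$344 at y = 10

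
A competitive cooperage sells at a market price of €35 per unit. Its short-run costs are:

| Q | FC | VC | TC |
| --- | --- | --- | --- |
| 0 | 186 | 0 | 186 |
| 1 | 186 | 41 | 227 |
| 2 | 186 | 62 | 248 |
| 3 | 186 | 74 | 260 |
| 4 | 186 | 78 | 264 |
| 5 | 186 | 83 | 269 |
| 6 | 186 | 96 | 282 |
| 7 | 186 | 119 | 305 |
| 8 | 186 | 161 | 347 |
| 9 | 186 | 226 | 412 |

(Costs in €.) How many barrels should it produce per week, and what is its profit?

Q = 7; profit = -€60

Compute π = P·Q − TC at each output: Q=0: -186; Q=1: -192; Q=2: -178; Q=3: -155; Q=4: -124; Q=5: -94; Q=6: -72; Q=7: -60; Q=8: -67; Q=9: -97.
Profit is maximized at Q = 7. AVC there is 119/7 = €17 ≤ P, so producing beats shutting down (which would give -€186).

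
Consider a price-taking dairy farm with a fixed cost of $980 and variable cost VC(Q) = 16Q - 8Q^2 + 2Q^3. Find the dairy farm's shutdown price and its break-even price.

Shutdown price = $8; break-even price = $198

AVC = 16 - 8Q + 2Q^2; minimized at Q = 2, giving min AVC = $8. That is the shutdown price.
ATC = 980/Q + 16 - 8Q + 2Q^2. Setting dATC/dQ = −980/Q^2 − 8 + 4Q = 0 gives Q = 7 (since 4·7^3 − 8·7^2 = 980).
min ATC = 980/7 + 16 − 8·7 + 2·7^2 = $198. That is the break-even price.
For $8 ≤ P < $198 the firm produces at a loss; below $8 it shuts down.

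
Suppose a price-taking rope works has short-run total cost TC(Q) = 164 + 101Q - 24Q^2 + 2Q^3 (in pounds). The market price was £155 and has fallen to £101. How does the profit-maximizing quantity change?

Output falls from 9 to 8

MC = 101 - 48Q + 6Q^2; the shutdown threshold is min AVC = £29 (at Q = 6).
At P = £155 ≥ min AVC, set P = MC on the rising branch: Q = 9.
At P = £101 ≥ min AVC, set P = MC: Q = 8. The firm stays open but cuts output.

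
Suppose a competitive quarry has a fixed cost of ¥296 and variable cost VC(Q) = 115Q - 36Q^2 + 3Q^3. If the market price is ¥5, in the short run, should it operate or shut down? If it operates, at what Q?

Shut down

Strip out fixed cost: VC = 115Q - 36Q^2 + 3Q^3. Then AVC = 115 - 36Q + 3Q^2 and MC = 115 - 72Q + 9Q^2.
AVC is minimized where dAVC/dQ = -36 + 6Q = 0, at Q = 6; min AVC = 115 - 36·6 + 3·6^2 = ¥7.
With P < min AVC (¥5 < ¥7), every unit sold adds to the loss.
Shutting down limits the loss to fixed cost, ¥296.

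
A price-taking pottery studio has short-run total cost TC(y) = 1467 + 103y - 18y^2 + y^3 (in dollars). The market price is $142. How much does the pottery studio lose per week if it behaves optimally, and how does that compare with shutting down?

Profit = -$115 at y = 13

AVC = 103 - 18y + y^2; min AVC = $22 at y = 9. Since P = $142 ≥ min AVC, the firm produces.
MC = 103 - 36y + 3y^2. Setting P = MC and taking the root on the rising branch gives y* = 13.
TR = 142·13 = 1846. TC = 1467 + 494 = 1961. Profit = 1846 − 1961 = -$115.
That loss of $115 beats the $1467 the firm would lose by shutting down; producing recovers $1352 of fixed cost.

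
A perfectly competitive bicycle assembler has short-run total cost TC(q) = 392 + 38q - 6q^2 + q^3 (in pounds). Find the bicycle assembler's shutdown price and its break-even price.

Shutdown price = £29; break-even price = £101

AVC = 38 - 6q + q^2; minimized at q = 3, giving min AVC = £29. That is the shutdown price.
ATC = 392/q + 38 - 6q + q^2. Setting dATC/dq = −392/q^2 − 6 + 2q = 0 gives q = 7 (since 2·7^3 − 6·7^2 = 392).
min ATC = 392/7 + 38 − 6·7 + 7^2 = £101. That is the break-even price.
Between these two prices the firm operates at a loss; above £101 it earns a profit.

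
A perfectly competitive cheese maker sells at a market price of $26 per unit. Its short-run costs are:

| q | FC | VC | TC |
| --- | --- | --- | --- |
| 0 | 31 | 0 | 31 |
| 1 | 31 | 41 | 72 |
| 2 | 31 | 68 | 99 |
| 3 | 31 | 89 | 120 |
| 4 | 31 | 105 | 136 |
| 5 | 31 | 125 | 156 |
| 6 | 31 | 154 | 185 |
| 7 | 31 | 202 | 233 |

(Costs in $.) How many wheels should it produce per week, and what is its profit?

Tabulate TR − TC: q=0: -31; q=1: -46; q=2: -47; q=3: -42; q=4: -32; q=5: -26; q=6: -29; q=7: -51.
Profit is maximized at q = 5. AVC there is 125/5 = $25 ≤ P, so producing beats shutting down (which would give -$31).

q = 5; profit = -$26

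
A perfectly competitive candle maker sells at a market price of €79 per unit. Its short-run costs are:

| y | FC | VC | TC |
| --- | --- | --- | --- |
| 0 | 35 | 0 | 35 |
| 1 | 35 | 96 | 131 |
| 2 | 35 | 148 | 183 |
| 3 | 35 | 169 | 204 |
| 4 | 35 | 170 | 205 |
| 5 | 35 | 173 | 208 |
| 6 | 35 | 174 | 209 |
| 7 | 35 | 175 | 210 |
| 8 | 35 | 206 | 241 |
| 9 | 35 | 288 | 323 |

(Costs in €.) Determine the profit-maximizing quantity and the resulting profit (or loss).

y = 8; profit = €391

Compute π = P·y − TC at each output: y=0: -35; y=1: -52; y=2: -25; y=3: 33; y=4: 111; y=5: 187; y=6: 265; y=7: 343; y=8: 391; y=9: 388.
Profit is maximized at y = 8. AVC there is 206/8 = €25.75 ≤ P, so producing beats shutting down (which would give -€35).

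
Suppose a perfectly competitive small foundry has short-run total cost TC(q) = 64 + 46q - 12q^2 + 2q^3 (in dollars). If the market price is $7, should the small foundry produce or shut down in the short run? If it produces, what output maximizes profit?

Variable cost is VC = 46q - 12q^2 + 2q^3, so AVC = VC/q = 46 - 12q + 2q^2 and MC = dTC/dq = 46 - 24q + 6q^2.
The AVC parabola has its vertex at q = 12/4 = 3, where AVC = 46 - 12·3 + 2·3^2 = $28.
With P < min AVC ($7 < $28), every unit sold adds to the loss.
Shutting down limits the loss to fixed cost, $64.

Shut down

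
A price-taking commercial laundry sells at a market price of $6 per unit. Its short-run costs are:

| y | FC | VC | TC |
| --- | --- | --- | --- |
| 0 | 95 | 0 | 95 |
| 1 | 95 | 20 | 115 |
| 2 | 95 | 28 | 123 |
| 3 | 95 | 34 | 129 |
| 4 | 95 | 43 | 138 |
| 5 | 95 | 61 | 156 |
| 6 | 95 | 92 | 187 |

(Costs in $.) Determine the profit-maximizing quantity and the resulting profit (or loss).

y = 0 (shut down); profit = -$95

Profit at each row (π = 6y − TC): y=0: -95; y=1: -109; y=2: -111; y=3: -111; y=4: -114; y=5: -126; y=6: -151.
Profit is highest at y = 0. Equivalently, the lowest AVC in the table is 43/4 ≈ $10.75 at y = 4, and P = $6 falls below it — price never covers variable cost, so the firm shuts down and loses only its fixed cost.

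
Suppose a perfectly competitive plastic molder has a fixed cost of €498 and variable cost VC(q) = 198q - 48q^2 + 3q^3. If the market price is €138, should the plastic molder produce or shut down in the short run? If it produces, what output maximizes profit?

Produce at q = 10

Variable cost is VC = 198q - 48q^2 + 3q^3, so AVC = VC/q = 198 - 48q + 3q^2 and MC = dTC/dq = 198 - 96q + 9q^2.
The AVC parabola has its vertex at q = 48/6 = 8, where AVC = 198 - 48·8 + 3·8^2 = €6.
P = €138 exceeds min AVC = €6, so the firm stays open.
Solving P = MC: 60 - 96q + 9q^2 = 0 ⇒ q = 2/3 or 10. On the upward-sloping branch, q* = 10.
Check: AVC at q = 10 is €18 ≤ P, so revenue covers variable cost.
Profit = P·q − TC = 138·10 − 678 = €702.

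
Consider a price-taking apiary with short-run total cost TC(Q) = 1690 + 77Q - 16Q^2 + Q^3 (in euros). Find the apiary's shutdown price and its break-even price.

Shutdown price = €13; break-even price = €168

AVC = 77 - 16Q + Q^2; minimized at Q = 8, giving min AVC = €13. That is the shutdown price.
ATC = 1690/Q + 77 - 16Q + Q^2. Setting dATC/dQ = −1690/Q^2 − 16 + 2Q = 0 gives Q = 13 (since 2·13^3 − 16·13^2 = 1690).
min ATC = 1690/13 + 77 − 16·13 + 13^2 = €168. That is the break-even price.
Between these two prices the firm operates at a loss; above €168 it earns a profit.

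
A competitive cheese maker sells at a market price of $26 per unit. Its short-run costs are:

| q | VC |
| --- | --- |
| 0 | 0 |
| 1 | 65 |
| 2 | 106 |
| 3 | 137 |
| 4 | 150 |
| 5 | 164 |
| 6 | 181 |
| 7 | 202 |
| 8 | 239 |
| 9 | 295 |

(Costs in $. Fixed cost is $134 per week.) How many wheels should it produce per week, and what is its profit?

Tabulate TR − TC: q=0: -134; q=1: -173; q=2: -188; q=3: -193; q=4: -180; q=5: -168; q=6: -159; q=7: -154; q=8: -165; q=9: -195.
Profit is highest at q = 0. Equivalently, the lowest AVC in the table is 202/7 ≈ $28.86 at q = 7, and P = $26 falls below it — price never covers variable cost, so the firm shuts down and loses only its fixed cost.

q = 0 (shut down); profit = -$134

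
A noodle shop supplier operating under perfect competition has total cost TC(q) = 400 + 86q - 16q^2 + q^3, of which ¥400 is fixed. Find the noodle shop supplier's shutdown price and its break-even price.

AVC = 86 - 16q + q^2; minimized at q = 8, giving min AVC = ¥22. That is the shutdown price.
ATC = 400/q + 86 - 16q + q^2. Setting dATC/dq = −400/q^2 − 16 + 2q = 0 gives q = 10 (since 2·10^3 − 16·10^2 = 400).
min ATC = 400/10 + 86 − 16·10 + 10^2 = ¥66. That is the break-even price.
For ¥22 ≤ P < ¥66 the firm produces at a loss; below ¥22 it shuts down.

Shutdown price = ¥22; break-even price = ¥66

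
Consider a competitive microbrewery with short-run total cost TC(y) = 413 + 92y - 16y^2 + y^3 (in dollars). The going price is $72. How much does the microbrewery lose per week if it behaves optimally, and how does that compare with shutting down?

AVC = 92 - 16y + y^2 has its minimum $28 at y = 8; price $72 clears that bar, so the firm operates.
With MC = 92 - 32y + 3y^2, P = MC on the upward-sloping part at y* = 10.
TR = 72·10 = 720. TC = 413 + 320 = 733. Profit = 720 − 733 = -$13.
That loss of $13 beats the $413 the firm would lose by shutting down; producing recovers $400 of fixed cost.

Profit = -$13 at y = 10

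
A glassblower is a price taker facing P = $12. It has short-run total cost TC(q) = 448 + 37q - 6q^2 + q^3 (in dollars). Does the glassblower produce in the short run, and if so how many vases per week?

Shut down

Variable cost is VC = 37q - 6q^2 + q^3, so AVC = VC/q = 37 - 6q + q^2 and MC = dTC/dq = 37 - 12q + 3q^2.
AVC hits its minimum where MC = AVC, at q = 3, giving min AVC = 37 - 6·3 + 3^2 = $28.
Since P = $12 < min AVC = $28, price fails to cover variable cost at any output.
Shutting down limits the loss to fixed cost, $448.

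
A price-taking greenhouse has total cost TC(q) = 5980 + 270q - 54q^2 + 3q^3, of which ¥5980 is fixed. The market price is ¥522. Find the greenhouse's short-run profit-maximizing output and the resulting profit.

Profit = -¥100 at q = 14

AVC = 270 - 54q + 3q^2; min AVC = ¥27 at q = 9. Since P = ¥522 ≥ min AVC, the firm produces.
With MC = 270 - 108q + 9q^2, P = MC on the upward-sloping part at q* = 14.
TR = 522·14 = 7308. TC = 5980 + 1428 = 7408. Profit = 7308 − 7408 = -¥100.
By producing, the firm covers all variable cost plus ¥5880 of fixed cost; shutting down would lose the full ¥5980.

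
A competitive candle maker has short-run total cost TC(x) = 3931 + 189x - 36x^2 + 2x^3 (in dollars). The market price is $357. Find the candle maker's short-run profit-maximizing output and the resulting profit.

AVC = 189 - 36x + 2x^2; min AVC = $27 at x = 9. Since P = $357 ≥ min AVC, the firm produces.
With MC = 189 - 72x + 6x^2, P = MC on the upward-sloping part at x* = 14.
TR = 357·14 = 4998. TC = 3931 + 1078 = 5009. Profit = 4998 − 5009 = -$11.
That loss of $11 beats the $3931 the firm would lose by shutting down; producing recovers $3920 of fixed cost.

Profit = -$11 at x = 14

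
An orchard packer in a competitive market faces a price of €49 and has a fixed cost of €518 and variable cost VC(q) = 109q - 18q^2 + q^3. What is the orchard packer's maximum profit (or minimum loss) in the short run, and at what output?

AVC = 109 - 18q + q^2 has its minimum €28 at q = 9; price €49 clears that bar, so the firm operates.
MC = 109 - 36q + 3q^2. Setting P = MC and taking the root on the rising branch gives q* = 10.
TR = 49·10 = 490. TC = 518 + 290 = 808. Profit = 490 − 808 = -€318.
That loss of €318 beats the €518 the firm would lose by shutting down; producing recovers €200 of fixed cost.

Profit = -€318 at q = 10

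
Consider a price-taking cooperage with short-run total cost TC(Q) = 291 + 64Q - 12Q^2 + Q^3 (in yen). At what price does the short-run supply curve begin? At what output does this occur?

The firm shuts down when price falls below the minimum of average variable cost. AVC = VC/Q = 64 - 12Q + Q^2.
dAVC/dQ = -12 + 2Q = 0 gives Q = 6. min AVC = 64 - 12·6 + 6^2 = 28.
The firm shuts down for any P below ¥28.

¥28 per unit, at Q = 6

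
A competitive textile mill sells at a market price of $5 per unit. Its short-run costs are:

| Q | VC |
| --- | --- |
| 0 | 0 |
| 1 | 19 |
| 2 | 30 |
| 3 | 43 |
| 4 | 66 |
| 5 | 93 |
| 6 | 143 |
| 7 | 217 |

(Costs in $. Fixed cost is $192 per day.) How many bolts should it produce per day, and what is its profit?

Profit at each row (π = 5Q − TC): Q=0: -192; Q=1: -206; Q=2: -212; Q=3: -220; Q=4: -238; Q=5: -260; Q=6: -305; Q=7: -374.
Profit is highest at Q = 0. Equivalently, the lowest AVC in the table is 43/3 ≈ $14.33 at Q = 3, and P = $5 falls below it — price never covers variable cost, so the firm shuts down and loses only its fixed cost.

Q = 0 (shut down); profit = -$192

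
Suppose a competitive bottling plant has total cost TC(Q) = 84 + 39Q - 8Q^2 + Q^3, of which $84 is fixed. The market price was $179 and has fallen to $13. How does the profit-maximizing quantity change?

Output falls from 10 to 0 (the firm shuts down)

AVC = 39 - 8Q + Q^2, minimized at Q = 4 where min AVC = $23. MC = 39 - 16Q + 3Q^2.
With P = $179 above the shutdown price, P = MC gives Q = 10.
At P = $13 < min AVC = $23, price no longer covers variable cost at any output, so the firm shuts down: Q = 0.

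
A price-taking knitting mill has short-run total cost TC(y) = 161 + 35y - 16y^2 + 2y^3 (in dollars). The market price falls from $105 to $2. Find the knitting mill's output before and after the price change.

AVC = 35 - 16y + 2y^2, minimized at y = 4 where min AVC = $3. MC = 35 - 32y + 6y^2.
With P = $105 above the shutdown price, P = MC gives y = 7.
At P = $2 < min AVC = $3, price no longer covers variable cost at any output, so the firm shuts down: y = 0.

Output falls from 7 to 0 (the firm shuts down)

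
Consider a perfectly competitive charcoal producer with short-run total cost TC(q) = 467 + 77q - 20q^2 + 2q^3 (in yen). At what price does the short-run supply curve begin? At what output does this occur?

¥27 per unit, at q = 5

Short-run supply begins at min AVC. From VC = 77q - 20q^2 + 2q^3, AVC = 77 - 20q + 2q^2.
dAVC/dq = -20 + 4q = 0 gives q = 5. min AVC = 77 - 20·5 + 2·5^2 = 27.
For P < ¥27 the firm produces nothing.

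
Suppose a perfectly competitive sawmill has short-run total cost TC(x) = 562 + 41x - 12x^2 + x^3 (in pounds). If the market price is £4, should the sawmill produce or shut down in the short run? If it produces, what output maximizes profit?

Shut down

Variable cost is VC = 41x - 12x^2 + x^3, so AVC = VC/x = 41 - 12x + x^2 and MC = dTC/dx = 41 - 24x + 3x^2.
AVC hits its minimum where MC = AVC, at x = 6, giving min AVC = 41 - 12·6 + 6^2 = £5.
P = £4 lies below min AVC = £5; no output level covers variable cost.
The firm minimizes its loss by shutting down and losing only its fixed cost of £562.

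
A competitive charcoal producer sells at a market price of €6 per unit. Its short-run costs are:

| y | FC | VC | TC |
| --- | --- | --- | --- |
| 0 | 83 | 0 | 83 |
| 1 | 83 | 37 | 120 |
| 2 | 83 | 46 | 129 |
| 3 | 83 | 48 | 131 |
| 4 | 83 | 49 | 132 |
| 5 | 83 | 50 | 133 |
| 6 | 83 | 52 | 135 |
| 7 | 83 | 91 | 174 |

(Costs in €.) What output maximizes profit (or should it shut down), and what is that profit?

Profit at each row (π = 6y − TC): y=0: -83; y=1: -114; y=2: -117; y=3: -113; y=4: -108; y=5: -103; y=6: -99; y=7: -132.
Profit is highest at y = 0. Equivalently, the lowest AVC in the table is 52/6 ≈ €8.67 at y = 6, and P = €6 falls below it — price never covers variable cost, so the firm shuts down and loses only its fixed cost.

y = 0 (shut down); profit = -€83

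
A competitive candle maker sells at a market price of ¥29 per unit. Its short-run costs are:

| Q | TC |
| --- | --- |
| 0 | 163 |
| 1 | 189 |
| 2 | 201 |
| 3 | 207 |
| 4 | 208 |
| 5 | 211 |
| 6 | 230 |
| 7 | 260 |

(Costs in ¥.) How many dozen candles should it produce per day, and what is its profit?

Q = 6; profit = -¥56

Profit at each row (π = 29Q − TC): Q=0: -163; Q=1: -160; Q=2: -143; Q=3: -120; Q=4: -92; Q=5: -66; Q=6: -56; Q=7: -57.
Profit is maximized at Q = 6. AVC there is 67/6 = ¥11.17 ≤ P, so producing beats shutting down (which would give -¥163).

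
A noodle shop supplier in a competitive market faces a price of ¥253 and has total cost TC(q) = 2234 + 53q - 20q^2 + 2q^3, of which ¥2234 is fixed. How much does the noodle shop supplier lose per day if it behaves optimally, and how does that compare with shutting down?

Profit = -¥234 at q = 10

AVC = 53 - 20q + 2q^2 has its minimum ¥3 at q = 5; price ¥253 clears that bar, so the firm operates.
MC = 53 - 40q + 6q^2. Setting P = MC and taking the root on the rising branch gives q* = 10.
TR = 253·10 = 2530. TC = 2234 + 530 = 2764. Profit = 2530 − 2764 = -¥234.
That loss of ¥234 beats the ¥2234 the firm would lose by shutting down; producing recovers ¥2000 of fixed cost.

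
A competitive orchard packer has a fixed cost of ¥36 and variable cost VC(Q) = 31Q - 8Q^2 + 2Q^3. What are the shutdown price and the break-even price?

Shutdown price = ¥23; break-even price = ¥37

AVC = 31 - 8Q + 2Q^2; minimized at Q = 2, giving min AVC = ¥23. That is the shutdown price.
ATC = 36/Q + 31 - 8Q + 2Q^2. Setting dATC/dQ = −36/Q^2 − 8 + 4Q = 0 gives Q = 3 (since 4·3^3 − 8·3^2 = 36).
min ATC = 36/3 + 31 − 8·3 + 2·3^2 = ¥37. That is the break-even price.
For ¥23 ≤ P < ¥37 the firm produces at a loss; below ¥23 it shuts down.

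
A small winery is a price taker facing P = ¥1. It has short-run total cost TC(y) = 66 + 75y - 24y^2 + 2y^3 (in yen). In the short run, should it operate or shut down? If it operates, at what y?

Shut down

From TC, MC = TC'(y) = 75 - 48y + 6y^2 and AVC = VC/y = 75 - 24y + 2y^2.
The AVC parabola has its vertex at y = 24/4 = 6, where AVC = 75 - 24·6 + 2·6^2 = ¥3.
With P < min AVC (¥1 < ¥3), every unit sold adds to the loss.
The firm minimizes its loss by shutting down and losing only its fixed cost of ¥66.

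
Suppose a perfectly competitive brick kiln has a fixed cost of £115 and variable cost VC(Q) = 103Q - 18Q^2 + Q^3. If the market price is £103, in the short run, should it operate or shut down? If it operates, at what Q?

From TC, MC = TC'(Q) = 103 - 36Q + 3Q^2 and AVC = VC/Q = 103 - 18Q + Q^2.
AVC is minimized where dAVC/dQ = -18 + 2Q = 0, at Q = 9; min AVC = 103 - 18·9 + 9^2 = £22.
P = £103 exceeds min AVC = £22, so the firm stays open.
Solving P = MC: -36Q + 3Q^2 = 0 ⇒ Q = 0 or 12. On the upward-sloping branch, Q* = 12.
Check: AVC at Q = 12 is £31 ≤ P, so revenue covers variable cost.
Profit = P·Q − TC = 103·12 − 487 = £749.

Produce at Q = 12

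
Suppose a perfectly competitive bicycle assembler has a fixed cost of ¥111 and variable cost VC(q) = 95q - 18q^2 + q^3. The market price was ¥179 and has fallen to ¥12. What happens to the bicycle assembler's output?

MC = 95 - 36q + 3q^2; the shutdown threshold is min AVC = ¥14 (at q = 9).
At P = ¥179 ≥ min AVC, set P = MC on the rising branch: q = 14.
At P = ¥12 < min AVC = ¥14, price no longer covers variable cost at any output, so the firm shuts down: q = 0.

Output falls from 14 to 0 (the firm shuts down)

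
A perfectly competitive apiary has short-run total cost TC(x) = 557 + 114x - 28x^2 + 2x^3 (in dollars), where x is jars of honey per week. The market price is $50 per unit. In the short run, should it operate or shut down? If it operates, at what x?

Produce at x = 8

Strip out fixed cost: VC = 114x - 28x^2 + 2x^3. Then AVC = 114 - 28x + 2x^2 and MC = 114 - 56x + 6x^2.
AVC is minimized where dAVC/dx = -28 + 4x = 0, at x = 7; min AVC = 114 - 28·7 + 2·7^2 = $16.
P = $50 exceeds min AVC = $16, so the firm stays open.
Set P = MC: 50 = 114 - 56x + 6x^2 → 64 - 56x + 6x^2 = 0. The roots are x = 4/3 and x = 8; the profit-maximizing output is on the rising part of MC, so x* = 8.
Check: AVC at x = 8 is $18 ≤ P, so revenue covers variable cost.
Profit = P·x − TC = 50·8 − 701 = -$301, a loss, but smaller than the $557 fixed cost the firm would lose by shutting down.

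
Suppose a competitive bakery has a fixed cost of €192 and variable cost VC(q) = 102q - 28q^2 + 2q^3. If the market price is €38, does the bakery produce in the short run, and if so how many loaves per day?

Variable cost is VC = 102q - 28q^2 + 2q^3, so AVC = VC/q = 102 - 28q + 2q^2 and MC = dTC/dq = 102 - 56q + 6q^2.
The AVC parabola has its vertex at q = 28/4 = 7, where AVC = 102 - 28·7 + 2·7^2 = €4.
Since P = €38 ≥ min AVC = €4, price covers variable cost and the firm should produce.
P = MC gives 64 - 56q + 6q^2 = 0, with roots 4/3 and 8. Take the larger (rising MC): q* = 8.
Check: AVC at q = 8 is €6 ≤ P, so revenue covers variable cost.
Profit = P·q − TC = 38·8 − 240 = €64.

Produce at q = 8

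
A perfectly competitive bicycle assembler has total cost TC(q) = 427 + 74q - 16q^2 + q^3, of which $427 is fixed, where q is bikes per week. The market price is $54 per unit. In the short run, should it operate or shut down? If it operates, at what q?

From TC, MC = TC'(q) = 74 - 32q + 3q^2 and AVC = VC/q = 74 - 16q + q^2.
AVC is minimized where dAVC/dq = -16 + 2q = 0, at q = 8; min AVC = 74 - 16·8 + 8^2 = $10.
P = $54 exceeds min AVC = $10, so the firm stays open.
Set P = MC: 54 = 74 - 32q + 3q^2 → 20 - 32q + 3q^2 = 0. The roots are q = 2/3 and q = 10; the profit-maximizing output is on the rising part of MC, so q* = 10.
Check: AVC at q = 10 is $14 ≤ P, so revenue covers variable cost.
Profit = P·q − TC = 54·10 − 567 = -$27, a loss, but smaller than the $427 fixed cost the firm would lose by shutting down.

Produce at q = 10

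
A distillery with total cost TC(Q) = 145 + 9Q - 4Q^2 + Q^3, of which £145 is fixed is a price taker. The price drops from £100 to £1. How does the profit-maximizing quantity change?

MC = 9 - 8Q + 3Q^2; the shutdown threshold is min AVC = £5 (at Q = 2).
With P = £100 above the shutdown price, P = MC gives Q = 7.
At P = £1 < min AVC = £5, price no longer covers variable cost at any output, so the firm shuts down: Q = 0.

Output falls from 7 to 0 (the firm shuts down)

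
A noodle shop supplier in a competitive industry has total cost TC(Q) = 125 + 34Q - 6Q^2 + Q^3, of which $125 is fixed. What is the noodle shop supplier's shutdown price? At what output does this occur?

$25 per unit, at Q = 3

Short-run supply begins at min AVC. From VC = 34Q - 6Q^2 + Q^3, AVC = 34 - 6Q + Q^2.
dAVC/dQ = -6 + 2Q = 0 gives Q = 3. min AVC = 34 - 6·3 + 3^2 = 25.
For P < $25 the firm produces nothing.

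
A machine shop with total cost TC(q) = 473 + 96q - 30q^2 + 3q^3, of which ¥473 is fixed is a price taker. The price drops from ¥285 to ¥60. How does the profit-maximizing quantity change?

MC = 96 - 60q + 9q^2; the shutdown threshold is min AVC = ¥21 (at q = 5).
With P = ¥285 above the shutdown price, P = MC gives q = 9.
At P = ¥60 ≥ min AVC, set P = MC: q = 6. The firm stays open but cuts output.

Output falls from 9 to 6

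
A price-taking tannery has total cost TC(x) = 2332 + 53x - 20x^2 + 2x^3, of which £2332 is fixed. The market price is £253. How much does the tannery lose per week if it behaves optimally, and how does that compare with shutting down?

AVC = 53 - 20x + 2x^2 has its minimum £3 at x = 5; price £253 clears that bar, so the firm operates.
MC = 53 - 40x + 6x^2. Setting P = MC and taking the root on the rising branch gives x* = 10.
TR = 253·10 = 2530. TC = 2332 + 530 = 2862. Profit = 2530 − 2862 = -£332.
By producing, the firm covers all variable cost plus £2000 of fixed cost; shutting down would lose the full £2332.

Profit = -£332 at x = 10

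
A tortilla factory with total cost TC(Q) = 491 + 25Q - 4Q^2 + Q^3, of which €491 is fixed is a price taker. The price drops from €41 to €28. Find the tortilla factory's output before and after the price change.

MC = 25 - 8Q + 3Q^2; the shutdown threshold is min AVC = €21 (at Q = 2).
At P = €41 ≥ min AVC, set P = MC on the rising branch: Q = 4.
At P = €28 ≥ min AVC, set P = MC: Q = 3. The firm stays open but cuts output.

Output falls from 4 to 3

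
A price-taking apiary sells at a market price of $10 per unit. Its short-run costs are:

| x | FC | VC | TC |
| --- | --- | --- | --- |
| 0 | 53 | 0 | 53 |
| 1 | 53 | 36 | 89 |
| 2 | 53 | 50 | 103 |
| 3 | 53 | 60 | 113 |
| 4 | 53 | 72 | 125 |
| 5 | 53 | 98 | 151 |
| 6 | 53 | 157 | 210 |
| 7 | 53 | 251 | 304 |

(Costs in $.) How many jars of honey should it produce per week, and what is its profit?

x = 0 (shut down); profit = -$53

Compute π = P·x − TC at each output: x=0: -53; x=1: -79; x=2: -83; x=3: -83; x=4: -85; x=5: -101; x=6: -150; x=7: -234.
Profit is highest at x = 0. Equivalently, the lowest AVC in the table is 72/4 ≈ $18 at x = 4, and P = $10 falls below it — price never covers variable cost, so the firm shuts down and loses only its fixed cost.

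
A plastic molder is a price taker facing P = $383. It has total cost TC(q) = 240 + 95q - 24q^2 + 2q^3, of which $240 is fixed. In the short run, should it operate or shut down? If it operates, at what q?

Strip out fixed cost: VC = 95q - 24q^2 + 2q^3. Then AVC = 95 - 24q + 2q^2 and MC = 95 - 48q + 6q^2.
AVC is minimized where dAVC/dq = -24 + 4q = 0, at q = 6; min AVC = 95 - 24·6 + 2·6^2 = $23.
P = $383 exceeds min AVC = $23, so the firm stays open.
Set P = MC: 383 = 95 - 48q + 6q^2 → -288 - 48q + 6q^2 = 0. The roots are q = -4 and q = 12; the profit-maximizing output is on the rising part of MC, so q* = 12.
Check: AVC at q = 12 is $95 ≤ P, so revenue covers variable cost.
Profit = P·q − TC = 383·12 − 1380 = $3216.

Produce at q = 12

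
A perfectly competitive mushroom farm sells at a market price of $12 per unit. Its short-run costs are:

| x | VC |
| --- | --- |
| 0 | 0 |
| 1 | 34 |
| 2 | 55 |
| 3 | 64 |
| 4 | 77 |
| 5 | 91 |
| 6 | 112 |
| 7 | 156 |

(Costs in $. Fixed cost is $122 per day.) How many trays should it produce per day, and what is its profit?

Profit at each row (π = 12x − TC): x=0: -122; x=1: -144; x=2: -153; x=3: -150; x=4: -151; x=5: -153; x=6: -162; x=7: -194.
Profit is highest at x = 0. Equivalently, the lowest AVC in the table is 91/5 ≈ $18.20 at x = 5, and P = $12 falls below it — price never covers variable cost, so the firm shuts down and loses only its fixed cost.

x = 0 (shut down); profit = -$122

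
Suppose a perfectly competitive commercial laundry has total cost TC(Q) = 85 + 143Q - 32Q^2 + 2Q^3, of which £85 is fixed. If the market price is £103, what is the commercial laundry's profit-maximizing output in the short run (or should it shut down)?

Produce at Q = 10

Variable cost is VC = 143Q - 32Q^2 + 2Q^3, so AVC = VC/Q = 143 - 32Q + 2Q^2 and MC = dTC/dQ = 143 - 64Q + 6Q^2.
AVC is minimized where dAVC/dQ = -32 + 4Q = 0, at Q = 8; min AVC = 143 - 32·8 + 2·8^2 = £15.
Since P = £103 ≥ min AVC = £15, price covers variable cost and the firm should produce.
Set P = MC: 103 = 143 - 64Q + 6Q^2 → 40 - 64Q + 6Q^2 = 0. The roots are Q = 2/3 and Q = 10; the profit-maximizing output is on the rising part of MC, so Q* = 10.
Check: AVC at Q = 10 is £23 ≤ P, so revenue covers variable cost.
Profit = P·Q − TC = 103·10 − 315 = £715.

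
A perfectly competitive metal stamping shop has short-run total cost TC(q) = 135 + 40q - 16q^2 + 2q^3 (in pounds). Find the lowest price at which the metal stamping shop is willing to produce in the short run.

The firm shuts down when price falls below the minimum of average variable cost. AVC = VC/q = 40 - 16q + 2q^2.
At the minimum of AVC, MC = AVC. MC = 40 - 32q + 6q^2; setting MC = AVC gives 4q^2 - 16q = 0, so q = 4. min AVC = 8.
So the shutdown price is £8.

£8 per unit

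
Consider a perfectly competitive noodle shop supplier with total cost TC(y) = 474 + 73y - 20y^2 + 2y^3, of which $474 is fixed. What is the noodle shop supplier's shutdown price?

The firm shuts down when price falls below the minimum of average variable cost. AVC = VC/y = 73 - 20y + 2y^2.
dAVC/dy = -20 + 4y = 0 gives y = 5. min AVC = 73 - 20·5 + 2·5^2 = 23.
For P < $23 the firm produces nothing.

$23 per unit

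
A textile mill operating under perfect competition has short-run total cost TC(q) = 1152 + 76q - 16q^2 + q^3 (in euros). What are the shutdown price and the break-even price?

Shutdown price = €12; break-even price = €124

AVC = 76 - 16q + q^2; minimized at q = 8, giving min AVC = €12. That is the shutdown price.
ATC = 1152/q + 76 - 16q + q^2. Setting dATC/dq = −1152/q^2 − 16 + 2q = 0 gives q = 12 (since 2·12^3 − 16·12^2 = 1152).
min ATC = 1152/12 + 76 − 16·12 + 12^2 = €124. That is the break-even price.
Between these two prices the firm operates at a loss; above €124 it earns a profit.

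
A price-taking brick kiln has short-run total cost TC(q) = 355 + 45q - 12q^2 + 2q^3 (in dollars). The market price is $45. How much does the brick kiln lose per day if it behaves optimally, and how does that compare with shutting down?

AVC = 45 - 12q + 2q^2; min AVC = $27 at q = 3. Since P = $45 ≥ min AVC, the firm produces.
MC = 45 - 24q + 6q^2. Setting P = MC and taking the root on the rising branch gives q* = 4.
TR = 45·4 = 180. TC = 355 + 116 = 471. Profit = 180 − 471 = -$291.
That loss of $291 beats the $355 the firm would lose by shutting down; producing recovers $64 of fixed cost.

Profit = -$291 at q = 4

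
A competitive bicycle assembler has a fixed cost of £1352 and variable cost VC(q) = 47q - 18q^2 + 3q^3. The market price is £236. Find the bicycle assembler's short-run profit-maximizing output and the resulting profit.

Profit = -£176 at q = 7

AVC = 47 - 18q + 3q^2 has its minimum £20 at q = 3; price £236 clears that bar, so the firm operates.
MC = 47 - 36q + 9q^2. Setting P = MC and taking the root on the rising branch gives q* = 7.
TR = 236·7 = 1652. TC = 1352 + 476 = 1828. Profit = 1652 − 1828 = -£176.
Shutting down would mean losing the fixed cost of £1352, so operating at a loss of £176 is better by £1176.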